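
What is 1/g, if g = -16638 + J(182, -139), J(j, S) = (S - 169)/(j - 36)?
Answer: -73/1214728 ≈ -6.0096e-5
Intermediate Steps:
J(j, S) = (-169 + S)/(-36 + j)
g = -1214728/73 (g = -16638 + (-169 - 139)/(-36 + 182) = -16638 - 308/146 = -16638 + (1/146)*(-308) = -16638 - 154/73 = -1214728/73 ≈ -16640.)
1/g = 1/(-1214728/73) = -73/1214728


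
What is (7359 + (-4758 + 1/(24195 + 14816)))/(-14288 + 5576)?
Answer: -25366903/84965958 ≈ -0.29855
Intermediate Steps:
(7359 + (-4758 + 1/(24195 + 14816)))/(-14288 + 5576) = (7359 + (-4758 + 1/39011))/(-8712) = (7359 + (-4758 + 1/39011))*(-1/8712) = (7359 - 185614337/39011)*(-1/8712) = (101467612/39011)*(-1/8712) = -25366903/84965958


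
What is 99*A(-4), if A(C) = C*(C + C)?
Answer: 3168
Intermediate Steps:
A(C) = 2*C**2 (A(C) = C*(2*C) = 2*C**2)
99*A(-4) = 99*(2*(-4)**2) = 99*(2*16) = 99*32 = 3168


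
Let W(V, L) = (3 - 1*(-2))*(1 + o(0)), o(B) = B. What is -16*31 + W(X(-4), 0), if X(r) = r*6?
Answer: -491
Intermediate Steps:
X(r) = 6*r
W(V, L) = 5 (W(V, L) = (3 - 1*(-2))*(1 + 0) = (3 + 2)*1 = 5*1 = 5)
-16*31 + W(X(-4), 0) = -16*31 + 5 = -496 + 5 = -491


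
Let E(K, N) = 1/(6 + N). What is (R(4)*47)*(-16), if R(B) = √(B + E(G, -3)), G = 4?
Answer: -752*√39/3 ≈ -1565.4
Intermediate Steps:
R(B) = √(⅓ + B) (R(B) = √(B + 1/(6 - 3)) = √(B + 1/3) = √(B + ⅓) = √(⅓ + B))
(R(4)*47)*(-16) = ((√(3 + 9*4)/3)*47)*(-16) = ((√(3 + 36)/3)*47)*(-16) = ((√39/3)*47)*(-16) = (47*√39/3)*(-16) = -752*√39/3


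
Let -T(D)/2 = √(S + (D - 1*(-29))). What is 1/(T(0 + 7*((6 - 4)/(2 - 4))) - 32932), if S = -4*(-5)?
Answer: -8233/271129114 + √42/542258228 ≈ -3.0354e-5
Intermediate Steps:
S = 20
T(D) = -2*√(49 + D) (T(D) = -2*√(20 + (D - 1*(-29))) = -2*√(20 + (D + 29)) = -2*√(20 + (29 + D)) = -2*√(49 + D))
1/(T(0 + 7*((6 - 4)/(2 - 4))) - 32932) = 1/(-2*√(49 + (0 + 7*((6 - 4)/(2 - 4)))) - 32932) = 1/(-2*√(49 + (0 + 7*(2/(-2)))) - 32932) = 1/(-2*√(49 + (0 + 7*(2*(-½)))) - 32932) = 1/(-2*√(49 + (0 + 7*(-1))) - 32932) = 1/(-2*√(49 + (0 - 7)) - 32932) = 1/(-2*√(49 - 7) - 32932) = 1/(-2*√42 - 32932) = 1/(-32932 - 2*√42)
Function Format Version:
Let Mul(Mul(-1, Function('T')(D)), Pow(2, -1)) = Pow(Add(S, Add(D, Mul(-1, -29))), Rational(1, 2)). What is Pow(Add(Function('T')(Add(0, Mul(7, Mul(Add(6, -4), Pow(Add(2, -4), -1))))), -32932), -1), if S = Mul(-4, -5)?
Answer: Add(Rational(-8233, 271129114), Mul(Rational(1, 542258228), Pow(42, Rational(1, 2)))) ≈ -3.0354e-5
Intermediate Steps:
S = 20
Function('T')(D) = Mul(-2, Pow(Add(49, D), Rational(1, 2))) (Function('T')(D) = Mul(-2, Pow(Add(20, Add(D, Mul(-1, -29))), Rational(1, 2))) = Mul(-2, Pow(Add(20, Add(D, 29)), Rational(1, 2))) = Mul(-2, Pow(Add(20, Add(29, D)), Rational(1, 2))) = Mul(-2, Pow(Add(49, D), Rational(1, 2))))
Pow(Add(Function('T')(Add(0, Mul(7, Mul(Add(6, -4), Pow(Add(2, -4), -1))))), -32932), -1) = Pow(Add(Mul(-2, Pow(Add(49, Add(0, Mul(7, Mul(Add(6, -4), Pow(Add(2, -4), -1))))), Rational(1, 2))), -32932), -1) = Pow(Add(Mul(-2, Pow(Add(49, Add(0, Mul(7, Mul(2, Pow(-2, -1))))), Rational(1, 2))), -32932), -1) = Pow(Add(Mul(-2, Pow(Add(49, Add(0, Mul(7, Mul(2, Rational(-1, 2))))), Rational(1, 2))), -32932), -1) = Pow(Add(Mul(-2, Pow(Add(49, Add(0, Mul(7, -1))), Rational(1, 2))), -32932), -1) = Pow(Add(Mul(-2, Pow(Add(49, Add(0, -7)), Rational(1, 2))), -32932), -1) = Pow(Add(Mul(-2, Pow(Add(49, -7), Rational(1, 2))), -32932), -1) = Pow(Add(Mul(-2, Pow(42, Rational(1, 2))), -32932), -1) = Pow(Add(-32932, Mul(-2, Pow(42, Rational(1, 2)))), -1)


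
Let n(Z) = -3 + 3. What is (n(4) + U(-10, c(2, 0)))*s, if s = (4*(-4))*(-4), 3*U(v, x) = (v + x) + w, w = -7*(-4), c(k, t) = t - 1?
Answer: 1088/3 ≈ 362.67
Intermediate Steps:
n(Z) = 0
c(k, t) = -1 + t
w = 28
U(v, x) = 28/3 + v/3 + x/3 (U(v, x) = ((v + x) + 28)/3 = (28 + v + x)/3 = 28/3 + v/3 + x/3)
s = 64 (s = -16*(-4) = 64)
(n(4) + U(-10, c(2, 0)))*s = (0 + (28/3 + (⅓)*(-10) + (-1 + 0)/3))*64 = (0 + (28/3 - 10/3 + (⅓)*(-1)))*64 = (0 + (28/3 - 10/3 - ⅓))*64 = (0 + 17/3)*64 = (17/3)*64 = 1088/3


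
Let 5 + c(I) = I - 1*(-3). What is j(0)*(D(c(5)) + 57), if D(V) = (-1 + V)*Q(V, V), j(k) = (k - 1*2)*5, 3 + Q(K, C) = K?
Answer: -570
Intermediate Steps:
Q(K, C) = -3 + K
j(k) = -10 + 5*k (j(k) = (k - 2)*5 = (-2 + k)*5 = -10 + 5*k)
c(I) = -2 + I (c(I) = -5 + (I - 1*(-3)) = -5 + (I + 3) = -5 + (3 + I) = -2 + I)
D(V) = (-1 + V)*(-3 + V)
j(0)*(D(c(5)) + 57) = (-10 + 5*0)*((-1 + (-2 + 5))*(-3 + (-2 + 5)) + 57) = (-10 + 0)*((-1 + 3)*(-3 + 3) + 57) = -10*(2*0 + 57) = -10*(0 + 57) = -10*57 = -570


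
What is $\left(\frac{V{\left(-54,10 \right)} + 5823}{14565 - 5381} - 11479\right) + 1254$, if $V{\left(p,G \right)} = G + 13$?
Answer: $- \frac{46950277}{4592} \approx -10224.0$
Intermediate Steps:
$V{\left(p,G \right)} = 13 + G$
$\left(\frac{V{\left(-54,10 \right)} + 5823}{14565 - 5381} - 11479\right) + 1254 = \left(\frac{\left(13 + 10\right) + 5823}{14565 - 5381} - 11479\right) + 1254 = \left(\frac{23 + 5823}{9184} - 11479\right) + 1254 = \left(5846 \cdot \frac{1}{9184} - 11479\right) + 1254 = \left(\frac{2923}{4592} - 11479\right) + 1254 = - \frac{52708645}{4592} + 1254 = - \frac{46950277}{4592}$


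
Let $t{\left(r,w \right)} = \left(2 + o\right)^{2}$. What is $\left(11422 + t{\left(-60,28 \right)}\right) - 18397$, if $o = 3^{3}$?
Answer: $-6134$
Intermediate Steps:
$o = 27$
$t{\left(r,w \right)} = 841$ ($t{\left(r,w \right)} = \left(2 + 27\right)^{2} = 29^{2} = 841$)
$\left(11422 + t{\left(-60,28 \right)}\right) - 18397 = \left(11422 + 841\right) - 18397 = 12263 - 18397 = -6134$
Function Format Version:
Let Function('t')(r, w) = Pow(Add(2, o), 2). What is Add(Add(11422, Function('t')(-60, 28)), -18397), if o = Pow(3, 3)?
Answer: -6134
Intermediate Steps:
o = 27
Function('t')(r, w) = 841 (Function('t')(r, w) = Pow(Add(2, 27), 2) = Pow(29, 2) = 841)
Add(Add(11422, Function('t')(-60, 28)), -18397) = Add(Add(11422, 841), -18397) = Add(12263, -18397) = -6134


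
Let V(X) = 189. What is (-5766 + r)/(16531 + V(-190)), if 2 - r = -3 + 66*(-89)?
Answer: 113/16720 ≈ 0.0067584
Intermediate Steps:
r = 5879 (r = 2 - (-3 + 66*(-89)) = 2 - (-3 - 5874) = 2 - 1*(-5877) = 2 + 5877 = 5879)
(-5766 + r)/(16531 + V(-190)) = (-5766 + 5879)/(16531 + 189) = 113/16720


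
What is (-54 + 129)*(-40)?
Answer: -3000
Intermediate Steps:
(-54 + 129)*(-40) = 75*(-40) = -3000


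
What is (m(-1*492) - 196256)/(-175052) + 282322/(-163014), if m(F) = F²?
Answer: -17386423/8721249 ≈ -1.9936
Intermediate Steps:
(m(-1*492) - 196256)/(-175052) + 282322/(-163014) = ((-1*492)² - 196256)/(-175052) + 282322/(-163014) = ((-492)² - 196256)*(-1/175052) + 282322*(-1/163014) = (242064 - 196256)*(-1/175052) - 141161/81507 = 45808*(-1/175052) - 141161/81507 = -28/107 - 141161/81507 = -17386423/8721249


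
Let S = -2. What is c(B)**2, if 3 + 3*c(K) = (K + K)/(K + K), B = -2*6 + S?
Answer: 4/9 ≈ 0.44444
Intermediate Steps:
B = -14 (B = -2*6 - 2 = -12 - 2 = -14)
c(K) = -2/3 (c(K) = -1 + ((K + K)/(K + K))/3 = -1 + ((2*K)/((2*K)))/3 = -1 + ((2*K)*(1/(2*K)))/3 = -1 + (1/3)*1 = -1 + 1/3 = -2/3)
c(B)**2 = (-2/3)**2 = 4/9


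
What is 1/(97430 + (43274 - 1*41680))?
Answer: 1/99024 ≈ 1.0099e-5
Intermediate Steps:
1/(97430 + (43274 - 1*41680)) = 1/(97430 + (43274 - 41680)) = 1/(97430 + 1594) = 1/99024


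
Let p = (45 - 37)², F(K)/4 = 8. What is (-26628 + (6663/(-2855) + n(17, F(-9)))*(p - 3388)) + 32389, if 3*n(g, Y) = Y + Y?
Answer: -163858293/2855 ≈ -57393.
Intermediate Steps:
F(K) = 32 (F(K) = 4*8 = 32)
n(g, Y) = 2*Y/3 (n(g, Y) = (Y + Y)/3 = (2*Y)/3 = 2*Y/3)
p = 64 (p = 8² = 64)
(-26628 + (6663/(-2855) + n(17, F(-9)))*(p - 3388)) + 32389 = (-26628 + (6663/(-2855) + (⅔)*32)*(64 - 3388)) + 32389 = (-26628 + (6663*(-1/2855) + 64/3)*(-3324)) + 32389 = (-26628 + (-6663/2855 + 64/3)*(-3324)) + 32389 = (-26628 + (162731/8565)*(-3324)) + 32389 = (-26628 - 180305948/2855) + 32389 = -256328888/2855 + 32389 = -163858293/2855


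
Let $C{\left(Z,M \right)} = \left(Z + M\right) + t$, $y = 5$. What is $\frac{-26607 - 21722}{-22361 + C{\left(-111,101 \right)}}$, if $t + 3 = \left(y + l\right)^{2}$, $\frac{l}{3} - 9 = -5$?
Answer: $\frac{48329}{22085} \approx 2.1883$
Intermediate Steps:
$l = 12$ ($l = 27 + 3 \left(-5\right) = 27 - 15 = 12$)
$t = 286$ ($t = -3 + \left(5 + 12\right)^{2} = -3 + 17^{2} = -3 + 289 = 286$)
$C{\left(Z,M \right)} = 286 + M + Z$ ($C{\left(Z,M \right)} = \left(Z + M\right) + 286 = \left(M + Z\right) + 286 = 286 + M + Z$)
$\frac{-26607 - 21722}{-22361 + C{\left(-111,101 \right)}} = \frac{-26607 - 21722}{-22361 + \left(286 + 101 - 111\right)} = - \frac{48329}{-22361 + 276} = - \frac{48329}{-22085} = \left(-48329\right) \left(- \frac{1}{22085}\right) = \frac{48329}{22085}$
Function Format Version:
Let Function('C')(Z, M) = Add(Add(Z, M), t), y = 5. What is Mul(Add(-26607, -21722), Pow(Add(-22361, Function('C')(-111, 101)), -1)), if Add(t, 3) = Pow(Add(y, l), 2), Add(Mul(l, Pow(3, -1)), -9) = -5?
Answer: Rational(48329, 22085) ≈ 2.1883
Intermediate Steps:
l = 12 (l = Add(27, Mul(3, -5)) = Add(27, -15) = 12)
t = 286 (t = Add(-3, Pow(Add(5, 12), 2)) = Add(-3, Pow(17, 2)) = Add(-3, 289) = 286)
Function('C')(Z, M) = Add(286, M, Z) (Function('C')(Z, M) = Add(Add(Z, M), 286) = Add(Add(M, Z), 286) = Add(286, M, Z))
Mul(Add(-26607, -21722), Pow(Add(-22361, Function('C')(-111, 101)), -1)) = Mul(Add(-26607, -21722), Pow(Add(-22361, Add(286, 101, -111)), -1)) = Mul(-48329, Pow(Add(-22361, 276), -1)) = Mul(-48329, Pow(-22085, -1)) = Mul(-48329, Rational(-1, 22085)) = Rational(48329, 22085)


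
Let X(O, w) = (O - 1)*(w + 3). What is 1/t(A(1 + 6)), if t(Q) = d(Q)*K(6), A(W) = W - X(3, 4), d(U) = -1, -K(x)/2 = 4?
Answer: ⅛ ≈ 0.12500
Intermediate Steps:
K(x) = -8 (K(x) = -2*4 = -8)
X(O, w) = (-1 + O)*(3 + w)
A(W) = -14 + W (A(W) = W - (-3 - 1*4 + 3*3 + 3*4) = W - (-3 - 4 + 9 + 12) = W - 1*14 = W - 14 = -14 + W)
t(Q) = 8 (t(Q) = -1*(-8) = 8)
1/t(A(1 + 6)) = 1/8 = ⅛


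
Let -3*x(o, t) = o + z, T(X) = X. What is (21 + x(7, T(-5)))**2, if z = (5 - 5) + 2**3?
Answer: 256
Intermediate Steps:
z = 8 (z = 0 + 8 = 8)
x(o, t) = -8/3 - o/3 (x(o, t) = -(o + 8)/3 = -(8 + o)/3 = -8/3 - o/3)
(21 + x(7, T(-5)))**2 = (21 + (-8/3 - 1/3*7))**2 = (21 + (-8/3 - 7/3))**2 = (21 - 5)**2 = 16**2 = 256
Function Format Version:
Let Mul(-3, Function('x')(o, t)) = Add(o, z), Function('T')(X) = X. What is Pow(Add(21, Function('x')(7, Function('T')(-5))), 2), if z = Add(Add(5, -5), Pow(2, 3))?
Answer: 256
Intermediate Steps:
z = 8 (z = Add(0, 8) = 8)
Function('x')(o, t) = Add(Rational(-8, 3), Mul(Rational(-1, 3), o)) (Function('x')(o, t) = Mul(Rational(-1, 3), Add(o, 8)) = Mul(Rational(-1, 3), Add(8, o)) = Add(Rational(-8, 3), Mul(Rational(-1, 3), o)))
Pow(Add(21, Function('x')(7, Function('T')(-5))), 2) = Pow(Add(21, Add(Rational(-8, 3), Mul(Rational(-1, 3), 7))), 2) = Pow(Add(21, Add(Rational(-8, 3), Rational(-7, 3))), 2) = Pow(Add(21, -5), 2) = Pow(16, 2) = 256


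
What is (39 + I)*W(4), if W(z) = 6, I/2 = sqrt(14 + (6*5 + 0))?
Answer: 234 + 24*sqrt(11) ≈ 313.60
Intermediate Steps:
I = 4*sqrt(11) (I = 2*sqrt(14 + (6*5 + 0)) = 2*sqrt(14 + (30 + 0)) = 2*sqrt(14 + 30) = 2*sqrt(44) = 2*(2*sqrt(11)) = 4*sqrt(11) ≈ 13.266)
(39 + I)*W(4) = (39 + 4*sqrt(11))*6 = 234 + 24*sqrt(11)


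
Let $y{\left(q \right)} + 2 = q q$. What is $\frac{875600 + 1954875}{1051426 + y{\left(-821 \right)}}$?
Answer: $\frac{566095}{345093} \approx 1.6404$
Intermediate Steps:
$y{\left(q \right)} = -2 + q^{2}$ ($y{\left(q \right)} = -2 + q q = -2 + q^{2}$)
$\frac{875600 + 1954875}{1051426 + y{\left(-821 \right)}} = \frac{875600 + 1954875}{1051426 - \left(2 - \left(-821\right)^{2}\right)} = \frac{2830475}{1051426 + \left(-2 + 674041\right)} = \frac{2830475}{1051426 + 674039} = \frac{2830475}{1725465} = 2830475 \cdot \frac{1}{1725465} = \frac{566095}{345093}$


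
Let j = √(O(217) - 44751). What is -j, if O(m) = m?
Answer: -I*√44534 ≈ -211.03*I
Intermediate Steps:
j = I*√44534 (j = √(217 - 44751) = √(-44534) = I*√44534 ≈ 211.03*I)
-j = -I*√44534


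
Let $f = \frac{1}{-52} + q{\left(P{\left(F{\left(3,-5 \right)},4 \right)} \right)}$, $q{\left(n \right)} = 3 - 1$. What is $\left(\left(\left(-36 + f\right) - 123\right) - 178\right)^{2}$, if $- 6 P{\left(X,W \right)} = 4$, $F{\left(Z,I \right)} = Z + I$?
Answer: $\frac{303491241}{2704} \approx 1.1224 \cdot 10^{5}$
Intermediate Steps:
$F{\left(Z,I \right)} = I + Z$
$P{\left(X,W \right)} = - \frac{2}{3}$ ($P{\left(X,W \right)} = \left(- \frac{1}{6}\right) 4 = - \frac{2}{3}$)
$q{\left(n \right)} = 2$ ($q{\left(n \right)} = 3 - 1 = 2$)
$f = \frac{103}{52}$ ($f = \frac{1}{-52} + 2 = - \frac{1}{52} + 2 = \frac{103}{52} \approx 1.9808$)
$\left(\left(\left(-36 + f\right) - 123\right) - 178\right)^{2} = \left(\left(\left(-36 + \frac{103}{52}\right) - 123\right) - 178\right)^{2} = \left(\left(- \frac{1769}{52} - 123\right) - 178\right)^{2} = \left(- \frac{8165}{52} - 178\right)^{2} = \left(- \frac{17421}{52}\right)^{2} = \frac{303491241}{2704}$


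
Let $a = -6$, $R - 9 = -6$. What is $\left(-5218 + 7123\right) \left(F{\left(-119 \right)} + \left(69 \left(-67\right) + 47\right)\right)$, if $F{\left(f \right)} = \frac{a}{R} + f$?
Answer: $-8947785$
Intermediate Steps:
$R = 3$ ($R = 9 - 6 = 3$)
$F{\left(f \right)} = -2 + f$ ($F{\left(f \right)} = \frac{1}{3} \left(-6\right) + f = -2 + f$)
$\left(-5218 + 7123\right) \left(F{\left(-119 \right)} + \left(69 \left(-67\right) + 47\right)\right) = \left(-5218 + 7123\right) \left(\left(-2 - 119\right) + \left(69 \left(-67\right) + 47\right)\right) = 1905 \left(-121 + \left(-4623 + 47\right)\right) = 1905 \left(-121 - 4576\right) = 1905 \left(-4697\right) = -8947785$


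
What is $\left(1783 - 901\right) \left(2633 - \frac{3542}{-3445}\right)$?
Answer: $\frac{8003468214}{3445} \approx 2.3232 \cdot 10^{6}$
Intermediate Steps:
$\left(1783 - 901\right) \left(2633 - \frac{3542}{-3445}\right) = 882 \left(2633 - - \frac{3542}{3445}\right) = 882 \left(2633 + \frac{3542}{3445}\right) = 882 \cdot \frac{9074227}{3445} = \frac{8003468214}{3445}$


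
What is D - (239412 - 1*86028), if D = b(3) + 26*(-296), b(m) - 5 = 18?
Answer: -161057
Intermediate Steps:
b(m) = 23 (b(m) = 5 + 18 = 23)
D = -7673 (D = 23 + 26*(-296) = 23 - 7696 = -7673)
D - (239412 - 1*86028) = -7673 - (239412 - 1*86028) = -7673 - (239412 - 86028) = -7673 - 1*153384 = -7673 - 153384 = -161057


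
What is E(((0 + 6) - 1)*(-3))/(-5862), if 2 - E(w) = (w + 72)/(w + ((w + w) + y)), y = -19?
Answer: -185/375168 ≈ -0.00049311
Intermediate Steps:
E(w) = 2 - (72 + w)/(-19 + 3*w) (E(w) = 2 - (w + 72)/(w + ((w + w) - 19)) = 2 - (72 + w)/(w + (2*w - 19)) = 2 - (72 + w)/(w + (-19 + 2*w)) = 2 - (72 + w)/(-19 + 3*w))
E(((0 + 6) - 1)*(-3))/(-5862) = (5*(-22 + ((0 + 6) - 1)*(-3))/(-19 + 3*(((0 + 6) - 1)*(-3))))/(-5862) = (5*(-22 + (6 - 1)*(-3))/(-19 + 3*((6 - 1)*(-3))))*(-1/5862) = (5*(-22 + 5*(-3))/(-19 + 3*(5*(-3))))*(-1/5862) = (5*(-22 - 15)/(-19 + 3*(-15)))*(-1/5862) = (5*(-37)/(-19 - 45))*(-1/5862) = (5*(-37)/(-64))*(-1/5862) = (5*(-1/64)*(-37))*(-1/5862) = (185/64)*(-1/5862) = -185/375168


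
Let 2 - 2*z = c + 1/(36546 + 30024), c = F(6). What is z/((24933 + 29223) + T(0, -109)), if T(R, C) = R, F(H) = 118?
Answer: -7722121/7210329840 ≈ -0.0010710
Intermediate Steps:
c = 118
z = -7722121/133140 (z = 1 - (118 + 1/(36546 + 30024))/2 = 1 - (118 + 1/66570)/2 = 1 - ½*7855261/66570 = 1 - 7855261/133140 = -7722121/133140 ≈ -58.000)
z/((24933 + 29223) + T(0, -109)) = -7722121/(133140*((24933 + 29223) + 0)) = -7722121/(133140*(54156 + 0)) = -7722121/133140/54156 = -7722121/133140*1/54156 = -7722121/7210329840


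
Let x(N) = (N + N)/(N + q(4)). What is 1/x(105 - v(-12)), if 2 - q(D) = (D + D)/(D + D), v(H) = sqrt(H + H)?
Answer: 1859/3683 + I*sqrt(6)/11049 ≈ 0.50475 + 0.00022169*I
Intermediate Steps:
v(H) = sqrt(2)*sqrt(H) (v(H) = sqrt(2*H) = sqrt(2)*sqrt(H))
q(D) = 1 (q(D) = 2 - (D + D)/(D + D) = 2 - 2*D/(2*D) = 2 - 2*D*1/(2*D) = 2 - 1*1 = 2 - 1 = 1)
x(N) = 2*N/(1 + N) (x(N) = (N + N)/(N + 1) = (2*N)/(1 + N) = 2*N/(1 + N))
1/x(105 - v(-12)) = 1/(2*(105 - sqrt(2)*sqrt(-12))/(1 + (105 - sqrt(2)*sqrt(-12)))) = 1/(2*(105 - sqrt(2)*2*I*sqrt(3))/(1 + (105 - sqrt(2)*2*I*sqrt(3)))) = 1/(2*(105 - 2*I*sqrt(6))/(1 + (105 - 2*I*sqrt(6)))) = 1/(2*(105 - 2*I*sqrt(6))/(106 - 2*I*sqrt(6))) = (106 - 2*I*sqrt(6))/(2*(105 - 2*I*sqrt(6)))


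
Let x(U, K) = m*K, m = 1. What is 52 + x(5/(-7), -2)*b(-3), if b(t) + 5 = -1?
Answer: 64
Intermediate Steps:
b(t) = -6 (b(t) = -5 - 1 = -6)
x(U, K) = K (x(U, K) = 1*K = K)
52 + x(5/(-7), -2)*b(-3) = 52 - 2*(-6) = 52 + 12 = 64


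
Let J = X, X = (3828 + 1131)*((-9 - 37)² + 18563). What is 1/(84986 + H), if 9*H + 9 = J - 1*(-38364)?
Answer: 3/34450130 ≈ 8.7082e-8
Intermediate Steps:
X = 102547161 (X = 4959*((-46)² + 18563) = 4959*(2116 + 18563) = 4959*20679 = 102547161)
J = 102547161
H = 34195172/3 (H = -1 + (102547161 - 1*(-38364))/9 = -1 + (102547161 + 38364)/9 = -1 + (⅑)*102585525 = -1 + 34195175/3 = 34195172/3 ≈ 1.1398e+7)
1/(84986 + H) = 1/(84986 + 34195172/3) = 1/(34450130/3) = 3/34450130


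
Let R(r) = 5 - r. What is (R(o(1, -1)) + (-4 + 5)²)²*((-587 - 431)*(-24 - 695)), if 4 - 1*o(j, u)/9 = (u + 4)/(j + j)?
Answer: 398542419/2 ≈ 1.9927e+8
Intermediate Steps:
o(j, u) = 36 - 9*(4 + u)/(2*j) (o(j, u) = 36 - 9*(u + 4)/(j + j) = 36 - 9*(4 + u)/(2*j))
(R(o(1, -1)) + (-4 + 5)²)²*((-587 - 431)*(-24 - 695)) = ((5 - 9*(-4 - 1*(-1) + 8*1)/(2*1)) + (-4 + 5)²)²*((-587 - 431)*(-24 - 695)) = ((5 - 9*(-4 + 1 + 8)/2) + 1²)²*(-1018*(-719)) = ((5 - 9*5/2) + 1)²*731942 = ((5 - 1*45/2) + 1)²*731942 = ((5 - 45/2) + 1)²*731942 = (-35/2 + 1)²*731942 = (-33/2)²*731942 = (1089/4)*731942 = 398542419/2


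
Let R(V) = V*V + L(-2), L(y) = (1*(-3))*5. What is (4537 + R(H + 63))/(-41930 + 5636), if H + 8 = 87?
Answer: -12343/18147 ≈ -0.68017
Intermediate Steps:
H = 79 (H = -8 + 87 = 79)
L(y) = -15 (L(y) = -3*5 = -15)
R(V) = -15 + V² (R(V) = V*V - 15 = V² - 15 = -15 + V²)
(4537 + R(H + 63))/(-41930 + 5636) = (4537 + (-15 + (79 + 63)²))/(-41930 + 5636) = (4537 + (-15 + 142²))/(-36294) = (4537 + (-15 + 20164))*(-1/36294) = (4537 + 20149)*(-1/36294) = 24686*(-1/36294) = -12343/18147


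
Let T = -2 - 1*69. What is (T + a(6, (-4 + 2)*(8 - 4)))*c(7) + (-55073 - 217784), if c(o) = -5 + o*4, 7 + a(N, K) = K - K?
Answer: -274651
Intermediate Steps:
a(N, K) = -7 (a(N, K) = -7 + (K - K) = -7 + 0 = -7)
c(o) = -5 + 4*o
T = -71 (T = -2 - 69 = -71)
(T + a(6, (-4 + 2)*(8 - 4)))*c(7) + (-55073 - 217784) = (-71 - 7)*(-5 + 4*7) + (-55073 - 217784) = -78*(-5 + 28) - 272857 = -78*23 - 272857 = -1794 - 272857 = -274651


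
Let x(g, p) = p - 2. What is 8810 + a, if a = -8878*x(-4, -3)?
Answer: 53200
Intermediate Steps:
x(g, p) = -2 + p
a = 44390 (a = -8878*(-2 - 3) = -8878*(-5) = 44390)
8810 + a = 8810 + 44390 = 53200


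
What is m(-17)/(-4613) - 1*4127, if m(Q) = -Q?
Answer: -19037868/4613 ≈ -4127.0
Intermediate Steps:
m(-17)/(-4613) - 1*4127 = -1*(-17)/(-4613) - 1*4127 = 17*(-1/4613) - 4127 = -17/4613 - 4127 = -19037868/4613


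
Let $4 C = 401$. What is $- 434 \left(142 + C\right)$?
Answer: $- \frac{210273}{2} \approx -1.0514 \cdot 10^{5}$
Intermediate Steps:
$C = \frac{401}{4}$ ($C = \frac{1}{4} \cdot 401 = \frac{401}{4} \approx 100.25$)
$- 434 \left(142 + C\right) = - 434 \left(142 + \frac{401}{4}\right) = \left(-434\right) \frac{969}{4} = - \frac{210273}{2}$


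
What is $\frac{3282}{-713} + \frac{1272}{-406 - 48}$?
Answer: $- \frac{1198482}{161851} \approx -7.4048$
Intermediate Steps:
$\frac{3282}{-713} + \frac{1272}{-406 - 48} = 3282 \left(- \frac{1}{713}\right) + \frac{1272}{-454} = - \frac{3282}{713} + 1272 \left(- \frac{1}{454}\right) = - \frac{3282}{713} - \frac{636}{227} = - \frac{1198482}{161851}$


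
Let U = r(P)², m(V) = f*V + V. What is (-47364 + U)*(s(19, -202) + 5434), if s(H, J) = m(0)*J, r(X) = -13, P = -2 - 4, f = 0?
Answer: -256457630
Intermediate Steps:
m(V) = V (m(V) = 0*V + V = 0 + V = V)
P = -6
U = 169 (U = (-13)² = 169)
s(H, J) = 0 (s(H, J) = 0*J = 0)
(-47364 + U)*(s(19, -202) + 5434) = (-47364 + 169)*(0 + 5434) = -47195*5434 = -256457630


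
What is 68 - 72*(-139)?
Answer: 10076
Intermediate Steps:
68 - 72*(-139) = 68 + 10008 = 10076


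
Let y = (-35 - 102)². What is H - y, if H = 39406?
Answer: 20637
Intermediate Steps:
y = 18769 (y = (-137)² = 18769)
H - y = 39406 - 1*18769 = 39406 - 18769 = 20637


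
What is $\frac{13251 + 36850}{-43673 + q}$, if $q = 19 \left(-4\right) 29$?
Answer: $- \frac{50101}{45877} \approx -1.0921$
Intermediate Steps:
$q = -2204$ ($q = \left(-76\right) 29 = -2204$)
$\frac{13251 + 36850}{-43673 + q} = \frac{13251 + 36850}{-43673 - 2204} = \frac{50101}{-45877} = 50101 \left(- \frac{1}{45877}\right) = - \frac{50101}{45877}$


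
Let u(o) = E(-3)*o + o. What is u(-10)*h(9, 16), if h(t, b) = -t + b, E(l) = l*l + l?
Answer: -490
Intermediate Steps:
E(l) = l + l² (E(l) = l² + l = l + l²)
h(t, b) = b - t
u(o) = 7*o (u(o) = (-3*(1 - 3))*o + o = (-3*(-2))*o + o = 6*o + o = 7*o)
u(-10)*h(9, 16) = (7*(-10))*(16 - 1*9) = -70*(16 - 9) = -70*7 = -490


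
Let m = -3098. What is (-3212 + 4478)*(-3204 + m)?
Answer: -7978332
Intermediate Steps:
(-3212 + 4478)*(-3204 + m) = (-3212 + 4478)*(-3204 - 3098) = 1266*(-6302) = -7978332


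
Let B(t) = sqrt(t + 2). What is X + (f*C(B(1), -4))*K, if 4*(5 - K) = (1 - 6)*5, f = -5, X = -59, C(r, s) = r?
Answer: -59 - 225*sqrt(3)/4 ≈ -156.43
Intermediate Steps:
B(t) = sqrt(2 + t)
K = 45/4 (K = 5 - (1 - 6)*5/4 = 5 - (-5)*5/4 = 5 - 1/4*(-25) = 5 + 25/4 = 45/4 ≈ 11.250)
X + (f*C(B(1), -4))*K = -59 - 5*sqrt(2 + 1)*(45/4) = -59 - 5*sqrt(3)*(45/4) = -59 - 225*sqrt(3)/4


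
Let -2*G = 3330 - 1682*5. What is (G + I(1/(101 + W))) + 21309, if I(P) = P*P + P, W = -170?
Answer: 113545021/4761 ≈ 23849.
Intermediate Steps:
G = 2540 (G = -(3330 - 1682*5)/2 = -(3330 - 1*8410)/2 = -(3330 - 8410)/2 = -½*(-5080) = 2540)
I(P) = P + P² (I(P) = P² + P = P + P²)
(G + I(1/(101 + W))) + 21309 = (2540 + (1 + 1/(101 - 170))/(101 - 170)) + 21309 = (2540 + (1 + 1/(-69))/(-69)) + 21309 = (2540 - (1 - 1/69)/69) + 21309 = (2540 - 1/69*68/69) + 21309 = (2540 - 68/4761) + 21309 = 12092872/4761 + 21309 = 113545021/4761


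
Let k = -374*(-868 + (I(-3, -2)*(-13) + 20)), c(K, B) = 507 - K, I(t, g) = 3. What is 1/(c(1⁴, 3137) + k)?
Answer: 1/332244 ≈ 3.0098e-6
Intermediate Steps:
k = 331738 (k = -374*(-868 + (3*(-13) + 20)) = -374*(-868 + (-39 + 20)) = -374*(-868 - 19) = -374*(-887) = 331738)
1/(c(1⁴, 3137) + k) = 1/((507 - 1*1⁴) + 331738) = 1/((507 - 1*1) + 331738) = 1/((507 - 1) + 331738) = 1/(506 + 331738) = 1/332244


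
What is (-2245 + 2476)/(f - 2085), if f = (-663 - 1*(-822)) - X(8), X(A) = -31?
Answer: -231/1895 ≈ -0.12190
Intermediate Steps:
f = 190 (f = (-663 - 1*(-822)) - 1*(-31) = (-663 + 822) + 31 = 159 + 31 = 190)
(-2245 + 2476)/(f - 2085) = (-2245 + 2476)/(190 - 2085) = 231/(-1895) = 231*(-1/1895) = -231/1895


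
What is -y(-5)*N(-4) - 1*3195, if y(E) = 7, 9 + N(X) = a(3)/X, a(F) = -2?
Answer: -6271/2 ≈ -3135.5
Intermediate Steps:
N(X) = -9 - 2/X
-y(-5)*N(-4) - 1*3195 = -7*(-9 - 2/(-4)) - 1*3195 = -7*(-9 - 2*(-1/4)) - 3195 = -7*(-9 + 1/2) - 3195 = -7*(-17)/2 - 3195 = -1*(-119/2) - 3195 = 119/2 - 3195 = -6271/2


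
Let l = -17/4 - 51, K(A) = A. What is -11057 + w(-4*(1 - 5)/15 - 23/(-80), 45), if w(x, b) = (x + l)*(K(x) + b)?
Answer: -31231403/2304 ≈ -13555.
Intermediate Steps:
l = -221/4 (l = -17*1/4 - 51 = -17/4 - 51 = -221/4 ≈ -55.250)
w(x, b) = (-221/4 + x)*(b + x) (w(x, b) = (x - 221/4)*(x + b) = (-221/4 + x)*(b + x))
-11057 + w(-4*(1 - 5)/15 - 23/(-80), 45) = -11057 + ((-4*(1 - 5)/15 - 23/(-80))**2 - 221/4*45 - 221*(-4*(1 - 5)/15 - 23/(-80))/4 + 45*(-4*(1 - 5)/15 - 23/(-80))) = -11057 + ((-4*(-4)*(1/15) - 23*(-1/80))**2 - 9945/4 - 221*(-4*(-4)*(1/15) - 23*(-1/80))/4 + 45*(-4*(-4)*(1/15) - 23*(-1/80))) = -11057 + ((16*(1/15) + 23/80)**2 - 9945/4 - 221*(16*(1/15) + 23/80)/4 + 45*(16*(1/15) + 23/80)) = -11057 + ((16/15 + 23/80)**2 - 9945/4 - 221*(16/15 + 23/80)/4 + 45*(16/15 + 23/80)) = -11057 + ((65/48)**2 - 9945/4 - 221/4*65/48 + 45*(65/48)) = -11057 + (4225/2304 - 9945/4 - 14365/192 + 975/16) = -11057 - 5756075/2304 = -31231403/2304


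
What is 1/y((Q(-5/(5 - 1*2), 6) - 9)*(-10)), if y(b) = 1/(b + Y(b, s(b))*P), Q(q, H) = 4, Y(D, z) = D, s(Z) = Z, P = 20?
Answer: 1050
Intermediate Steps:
y(b) = 1/(21*b) (y(b) = 1/(b + b*20) = 1/(b + 20*b) = 1/(21*b))
1/y((Q(-5/(5 - 1*2), 6) - 9)*(-10)) = 1/(1/(21*(((4 - 9)*(-10))))) = 1/(1/(21*((-5*(-10))))) = 1/((1/21)/50) = 1/((1/21)*(1/50)) = 1/(1/1050) = 1050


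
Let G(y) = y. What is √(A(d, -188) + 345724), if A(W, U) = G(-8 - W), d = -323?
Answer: √346039 ≈ 588.25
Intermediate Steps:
A(W, U) = -8 - W
√(A(d, -188) + 345724) = √((-8 - 1*(-323)) + 345724) = √((-8 + 323) + 345724) = √(315 + 345724) = √346039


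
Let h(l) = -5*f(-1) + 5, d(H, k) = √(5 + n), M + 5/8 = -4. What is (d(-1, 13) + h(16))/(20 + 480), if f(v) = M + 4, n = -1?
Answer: 81/4000 ≈ 0.020250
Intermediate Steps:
M = -37/8 (M = -5/8 - 4 = -37/8 ≈ -4.6250)
f(v) = -5/8 (f(v) = -37/8 + 4 = -5/8)
d(H, k) = 2 (d(H, k) = √(5 - 1) = √4 = 2)
h(l) = 65/8 (h(l) = -5*(-5/8) + 5 = 25/8 + 5 = 65/8)
(d(-1, 13) + h(16))/(20 + 480) = (2 + 65/8)/(20 + 480) = (81/8)/500 = (81/8)*(1/500) = 81/4000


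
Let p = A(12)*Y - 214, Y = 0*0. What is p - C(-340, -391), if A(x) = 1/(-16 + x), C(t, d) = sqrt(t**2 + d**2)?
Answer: -214 - 17*sqrt(929) ≈ -732.15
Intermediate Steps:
Y = 0
C(t, d) = sqrt(d**2 + t**2)
p = -214 (p = 0/(-16 + 12) - 214 = 0/(-4) - 214 = -1/4*0 - 214 = 0 - 214 = -214)
p - C(-340, -391) = -214 - sqrt((-391)**2 + (-340)**2) = -214 - sqrt(152881 + 115600) = -214 - sqrt(268481) = -214 - 17*sqrt(929)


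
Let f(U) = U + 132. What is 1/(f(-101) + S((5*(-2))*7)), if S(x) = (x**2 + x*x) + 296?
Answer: 1/10127 ≈ 9.8746e-5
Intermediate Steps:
S(x) = 296 + 2*x**2 (S(x) = (x**2 + x**2) + 296 = 2*x**2 + 296 = 296 + 2*x**2)
f(U) = 132 + U
1/(f(-101) + S((5*(-2))*7)) = 1/((132 - 101) + (296 + 2*((5*(-2))*7)**2)) = 1/(31 + (296 + 2*(-10*7)**2)) = 1/(31 + (296 + 2*(-70)**2)) = 1/(31 + (296 + 2*4900)) = 1/(31 + (296 + 9800)) = 1/(31 + 10096) = 1/10127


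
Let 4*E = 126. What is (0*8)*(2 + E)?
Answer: 0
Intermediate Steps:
E = 63/2 (E = (¼)*126 = 63/2 ≈ 31.500)
(0*8)*(2 + E) = (0*8)*(2 + 63/2) = 0*(67/2) = 0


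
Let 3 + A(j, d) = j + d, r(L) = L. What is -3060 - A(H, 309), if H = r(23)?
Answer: -3389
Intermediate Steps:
H = 23
A(j, d) = -3 + d + j (A(j, d) = -3 + (j + d) = -3 + (d + j) = -3 + d + j)
-3060 - A(H, 309) = -3060 - (-3 + 309 + 23) = -3060 - 1*329 = -3060 - 329 = -3389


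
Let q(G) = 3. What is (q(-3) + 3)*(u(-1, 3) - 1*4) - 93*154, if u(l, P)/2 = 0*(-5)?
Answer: -14346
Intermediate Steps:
u(l, P) = 0 (u(l, P) = 2*(0*(-5)) = 2*0 = 0)
(q(-3) + 3)*(u(-1, 3) - 1*4) - 93*154 = (3 + 3)*(0 - 1*4) - 93*154 = 6*(0 - 4) - 14322 = 6*(-4) - 14322 = -24 - 14322 = -14346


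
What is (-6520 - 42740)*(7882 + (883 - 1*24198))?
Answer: 760229580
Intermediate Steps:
(-6520 - 42740)*(7882 + (883 - 1*24198)) = -49260*(7882 + (883 - 24198)) = -49260*(7882 - 23315) = -49260*(-15433) = 760229580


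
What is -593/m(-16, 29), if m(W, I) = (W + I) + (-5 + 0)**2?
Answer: -593/38 ≈ -15.605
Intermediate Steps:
m(W, I) = 25 + I + W (m(W, I) = (I + W) + (-5)**2 = (I + W) + 25 = 25 + I + W)
-593/m(-16, 29) = -593/(25 + 29 - 16) = -593/38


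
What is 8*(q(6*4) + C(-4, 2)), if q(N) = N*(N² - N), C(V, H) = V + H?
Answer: 105968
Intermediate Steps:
C(V, H) = H + V
8*(q(6*4) + C(-4, 2)) = 8*((6*4)²*(-1 + 6*4) + (2 - 4)) = 8*(24²*(-1 + 24) - 2) = 8*(576*23 - 2) = 8*(13248 - 2) = 8*13246 = 105968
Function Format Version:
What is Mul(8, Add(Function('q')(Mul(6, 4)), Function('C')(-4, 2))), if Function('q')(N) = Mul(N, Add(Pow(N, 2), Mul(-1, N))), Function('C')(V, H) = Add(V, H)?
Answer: 105968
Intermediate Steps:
Function('C')(V, H) = Add(H, V)
Mul(8, Add(Function('q')(Mul(6, 4)), Function('C')(-4, 2))) = Mul(8, Add(Mul(Pow(Mul(6, 4), 2), Add(-1, Mul(6, 4))), Add(2, -4))) = Mul(8, Add(Mul(Pow(24, 2), Add(-1, 24)), -2)) = Mul(8, Add(Mul(576, 23), -2)) = Mul(8, Add(13248, -2)) = Mul(8, 13246) = 105968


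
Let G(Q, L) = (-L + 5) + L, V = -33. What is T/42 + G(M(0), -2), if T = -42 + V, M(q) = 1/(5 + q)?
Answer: 45/14 ≈ 3.2143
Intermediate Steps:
T = -75 (T = -42 - 33 = -75)
G(Q, L) = 5 (G(Q, L) = (5 - L) + L = 5)
T/42 + G(M(0), -2) = -75/42 + 5 = (1/42)*(-75) + 5 = -25/14 + 5 = 45/14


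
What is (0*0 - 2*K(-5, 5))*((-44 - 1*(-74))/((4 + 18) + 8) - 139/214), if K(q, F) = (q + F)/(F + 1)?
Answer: 0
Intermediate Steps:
K(q, F) = (F + q)/(1 + F)
(0*0 - 2*K(-5, 5))*((-44 - 1*(-74))/((4 + 18) + 8) - 139/214) = (0*0 - 2*(5 - 5)/(1 + 5))*((-44 - 1*(-74))/((4 + 18) + 8) - 139/214) = (0 - 2*0/6)*((-44 + 74)/(22 + 8) - 139*1/214) = (0 - 0/3)*(30/30 - 139/214) = (0 - 2*0)*(30*(1/30) - 139/214) = (0 + 0)*(1 - 139/214) = 0*(75/214) = 0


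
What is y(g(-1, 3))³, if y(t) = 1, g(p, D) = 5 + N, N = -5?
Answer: 1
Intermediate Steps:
g(p, D) = 0 (g(p, D) = 5 - 5 = 0)
y(g(-1, 3))³ = 1³ = 1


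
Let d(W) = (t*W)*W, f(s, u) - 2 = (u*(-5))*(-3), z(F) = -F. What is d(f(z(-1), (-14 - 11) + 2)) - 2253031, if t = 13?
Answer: -723594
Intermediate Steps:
f(s, u) = 2 + 15*u (f(s, u) = 2 + (u*(-5))*(-3) = 2 - 5*u*(-3) = 2 + 15*u)
d(W) = 13*W² (d(W) = (13*W)*W = 13*W²)
d(f(z(-1), (-14 - 11) + 2)) - 2253031 = 13*(2 + 15*((-14 - 11) + 2))² - 2253031 = 13*(2 + 15*(-25 + 2))² - 2253031 = 13*(2 + 15*(-23))² - 2253031 = 13*(2 - 345)² - 2253031 = 13*(-343)² - 2253031 = 13*117649 - 2253031 = 1529437 - 2253031 = -723594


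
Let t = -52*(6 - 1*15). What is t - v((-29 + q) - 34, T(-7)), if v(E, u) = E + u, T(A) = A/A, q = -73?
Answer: 603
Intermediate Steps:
T(A) = 1
t = 468 (t = -52*(6 - 15) = -52*(-9) = 468)
t - v((-29 + q) - 34, T(-7)) = 468 - (((-29 - 73) - 34) + 1) = 468 - ((-102 - 34) + 1) = 468 - (-136 + 1) = 468 - 1*(-135) = 468 + 135 = 603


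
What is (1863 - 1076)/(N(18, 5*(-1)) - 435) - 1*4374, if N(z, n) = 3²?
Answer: -1864111/426 ≈ -4375.8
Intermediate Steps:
N(z, n) = 9
(1863 - 1076)/(N(18, 5*(-1)) - 435) - 1*4374 = (1863 - 1076)/(9 - 435) - 1*4374 = 787/(-426) - 4374 = 787*(-1/426) - 4374 = -787/426 - 4374 = -1864111/426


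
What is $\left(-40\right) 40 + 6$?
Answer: $-1594$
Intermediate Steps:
$\left(-40\right) 40 + 6 = -1600 + 6 = -1594$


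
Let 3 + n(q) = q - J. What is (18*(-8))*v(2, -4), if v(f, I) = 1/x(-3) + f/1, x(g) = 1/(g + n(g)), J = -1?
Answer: 864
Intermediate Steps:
n(q) = -2 + q (n(q) = -3 + (q - 1*(-1)) = -3 + (q + 1) = -3 + (1 + q) = -2 + q)
x(g) = 1/(-2 + 2*g) (x(g) = 1/(g + (-2 + g)) = 1/(-2 + 2*g))
v(f, I) = -8 + f (v(f, I) = 1/(1/(2*(-1 - 3))) + f/1 = 1/((1/2)/(-4)) + f*1 = 1/((1/2)*(-1/4)) + f = 1/(-1/8) + f = 1*(-8) + f = -8 + f)
(18*(-8))*v(2, -4) = (18*(-8))*(-8 + 2) = -144*(-6) = 864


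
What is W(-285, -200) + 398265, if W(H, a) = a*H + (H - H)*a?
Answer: 455265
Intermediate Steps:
W(H, a) = H*a (W(H, a) = H*a + 0*a = H*a + 0 = H*a)
W(-285, -200) + 398265 = -285*(-200) + 398265 = 57000 + 398265 = 455265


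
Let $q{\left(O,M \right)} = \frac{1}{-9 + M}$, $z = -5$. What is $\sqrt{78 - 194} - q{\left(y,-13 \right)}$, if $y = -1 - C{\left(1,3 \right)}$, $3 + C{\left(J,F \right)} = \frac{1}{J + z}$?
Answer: $\frac{1}{22} + 2 i \sqrt{29} \approx 0.045455 + 10.77 i$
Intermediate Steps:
$C{\left(J,F \right)} = -3 + \frac{1}{-5 + J}$ ($C{\left(J,F \right)} = -3 + \frac{1}{J - 5} = -3 + \frac{1}{-5 + J}$)
$y = \frac{9}{4}$ ($y = -1 - \frac{16 - 3}{-5 + 1} = -1 - \frac{16 - 3}{-4} = -1 - \left(- \frac{1}{4}\right) 13 = -1 - - \frac{13}{4} = -1 + \frac{13}{4} = \frac{9}{4} \approx 2.25$)
$\sqrt{78 - 194} - q{\left(y,-13 \right)} = \sqrt{78 - 194} - \frac{1}{-9 - 13} = \sqrt{-116} - \frac{1}{-22} = 2 i \sqrt{29} - - \frac{1}{22} = 2 i \sqrt{29} + \frac{1}{22} = \frac{1}{22} + 2 i \sqrt{29}$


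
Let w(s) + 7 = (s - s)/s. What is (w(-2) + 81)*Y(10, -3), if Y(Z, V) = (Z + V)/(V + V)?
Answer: -259/3 ≈ -86.333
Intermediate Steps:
Y(Z, V) = (V + Z)/(2*V) (Y(Z, V) = (V + Z)/((2*V)) = (V + Z)*(1/(2*V)) = (V + Z)/(2*V))
w(s) = -7 (w(s) = -7 + (s - s)/s = -7 + 0/s = -7 + 0 = -7)
(w(-2) + 81)*Y(10, -3) = (-7 + 81)*((½)*(-3 + 10)/(-3)) = 74*((½)*(-⅓)*7) = 74*(-7/6) = -259/3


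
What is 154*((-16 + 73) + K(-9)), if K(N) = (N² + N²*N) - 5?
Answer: -91784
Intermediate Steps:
K(N) = -5 + N² + N³ (K(N) = (N² + N³) - 5 = -5 + N² + N³)
154*((-16 + 73) + K(-9)) = 154*((-16 + 73) + (-5 + (-9)² + (-9)³)) = 154*(57 + (-5 + 81 - 729)) = 154*(57 - 653) = 154*(-596) = -91784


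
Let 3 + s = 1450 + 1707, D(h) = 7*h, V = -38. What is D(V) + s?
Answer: 2888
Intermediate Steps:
s = 3154 (s = -3 + (1450 + 1707) = -3 + 3157 = 3154)
D(V) + s = 7*(-38) + 3154 = -266 + 3154 = 2888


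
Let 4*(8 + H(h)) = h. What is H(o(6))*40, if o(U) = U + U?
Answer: -200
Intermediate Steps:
o(U) = 2*U
H(h) = -8 + h/4
H(o(6))*40 = (-8 + (2*6)/4)*40 = (-8 + (¼)*12)*40 = (-8 + 3)*40 = -5*40 = -200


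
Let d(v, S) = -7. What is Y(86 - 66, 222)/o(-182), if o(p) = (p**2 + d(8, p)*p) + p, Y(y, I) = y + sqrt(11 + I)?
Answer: 5/8554 + sqrt(233)/34216 ≈ 0.0010306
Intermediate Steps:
o(p) = p**2 - 6*p (o(p) = (p**2 - 7*p) + p = p**2 - 6*p)
Y(86 - 66, 222)/o(-182) = ((86 - 66) + sqrt(11 + 222))/((-182*(-6 - 182))) = (20 + sqrt(233))/((-182*(-188))) = (20 + sqrt(233))/34216 = (20 + sqrt(233))*(1/34216) = 5/8554 + sqrt(233)/34216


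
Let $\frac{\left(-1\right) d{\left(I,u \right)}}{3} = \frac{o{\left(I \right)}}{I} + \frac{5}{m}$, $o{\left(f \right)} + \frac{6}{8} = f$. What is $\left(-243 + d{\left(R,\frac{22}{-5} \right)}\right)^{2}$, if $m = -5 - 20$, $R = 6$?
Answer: $\frac{96059601}{1600} \approx 60037.0$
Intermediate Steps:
$o{\left(f \right)} = - \frac{3}{4} + f$
$m = -25$ ($m = -5 - 20 = -25$)
$d{\left(I,u \right)} = \frac{3}{5} - \frac{3 \left(- \frac{3}{4} + I\right)}{I}$ ($d{\left(I,u \right)} = - 3 \left(\frac{- \frac{3}{4} + I}{I} + \frac{5}{-25}\right) = - 3 \left(\frac{- \frac{3}{4} + I}{I} + 5 \left(- \frac{1}{25}\right)\right) = - 3 \left(\frac{- \frac{3}{4} + I}{I} - \frac{1}{5}\right) = - 3 \left(- \frac{1}{5} + \frac{- \frac{3}{4} + I}{I}\right) = \frac{3}{5} - \frac{3 \left(- \frac{3}{4} + I\right)}{I}$)
$\left(-243 + d{\left(R,\frac{22}{-5} \right)}\right)^{2} = \left(-243 + \frac{3 \left(15 - 96\right)}{20 \cdot 6}\right)^{2} = \left(-243 + \frac{3}{20} \cdot \frac{1}{6} \left(15 - 96\right)\right)^{2} = \left(-243 + \frac{3}{20} \cdot \frac{1}{6} \left(-81\right)\right)^{2} = \left(-243 - \frac{81}{40}\right)^{2} = \left(- \frac{9801}{40}\right)^{2} = \frac{96059601}{1600}$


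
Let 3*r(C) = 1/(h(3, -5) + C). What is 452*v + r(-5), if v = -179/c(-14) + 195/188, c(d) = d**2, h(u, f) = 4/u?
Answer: 1417203/25333 ≈ 55.943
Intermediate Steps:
v = 571/4606 (v = -179/((-14)**2) + 195/188 = -179/196 + 195*(1/188) = -179*1/196 + 195/188 = -179/196 + 195/188 = 571/4606 ≈ 0.12397)
r(C) = 1/(3*(4/3 + C))
452*v + r(-5) = 452*(571/4606) + 1/(4 + 3*(-5)) = 129046/2303 + 1/(4 - 15) = 129046/2303 + 1/(-11) = 129046/2303 - 1/11 = 1417203/25333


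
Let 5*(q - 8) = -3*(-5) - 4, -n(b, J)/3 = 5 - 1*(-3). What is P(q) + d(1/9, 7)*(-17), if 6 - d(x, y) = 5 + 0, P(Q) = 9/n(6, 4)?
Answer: -139/8 ≈ -17.375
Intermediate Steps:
n(b, J) = -24 (n(b, J) = -3*(5 - 1*(-3)) = -3*(5 + 3) = -3*8 = -24)
q = 51/5 (q = 8 + (-3*(-5) - 4)/5 = 8 + (15 - 4)/5 = 8 + (⅕)*11 = 8 + 11/5 = 51/5 ≈ 10.200)
P(Q) = -3/8 (P(Q) = 9/(-24) = 9*(-1/24) = -3/8)
d(x, y) = 1 (d(x, y) = 6 - (5 + 0) = 6 - 1*5 = 6 - 5 = 1)
P(q) + d(1/9, 7)*(-17) = -3/8 + 1*(-17) = -3/8 - 17 = -139/8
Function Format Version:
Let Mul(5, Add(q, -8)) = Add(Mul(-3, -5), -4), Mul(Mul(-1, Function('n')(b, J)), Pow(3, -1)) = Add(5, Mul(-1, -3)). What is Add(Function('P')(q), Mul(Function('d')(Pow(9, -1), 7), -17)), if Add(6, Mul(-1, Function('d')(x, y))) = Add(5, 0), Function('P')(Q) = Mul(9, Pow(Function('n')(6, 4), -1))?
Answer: Rational(-139, 8) ≈ -17.375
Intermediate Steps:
Function('n')(b, J) = -24 (Function('n')(b, J) = Mul(-3, Add(5, Mul(-1, -3))) = Mul(-3, Add(5, 3)) = Mul(-3, 8) = -24)
q = Rational(51, 5) (q = Add(8, Mul(Rational(1, 5), Add(Mul(-3, -5), -4))) = Add(8, Mul(Rational(1, 5), Add(15, -4))) = Add(8, Mul(Rational(1, 5), 11)) = Add(8, Rational(11, 5)) = Rational(51, 5) ≈ 10.200)
Function('P')(Q) = Rational(-3, 8) (Function('P')(Q) = Mul(9, Pow(-24, -1)) = Mul(9, Rational(-1, 24)) = Rational(-3, 8))
Function('d')(x, y) = 1 (Function('d')(x, y) = Add(6, Mul(-1, Add(5, 0))) = Add(6, Mul(-1, 5)) = Add(6, -5) = 1)
Add(Function('P')(q), Mul(Function('d')(Pow(9, -1), 7), -17)) = Add(Rational(-3, 8), Mul(1, -17)) = Add(Rational(-3, 8), -17) = Rational(-139, 8)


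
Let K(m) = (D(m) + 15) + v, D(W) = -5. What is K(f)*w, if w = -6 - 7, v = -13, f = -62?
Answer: 39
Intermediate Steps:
w = -13
K(m) = -3 (K(m) = (-5 + 15) - 13 = 10 - 13 = -3)
K(f)*w = -3*(-13) = 39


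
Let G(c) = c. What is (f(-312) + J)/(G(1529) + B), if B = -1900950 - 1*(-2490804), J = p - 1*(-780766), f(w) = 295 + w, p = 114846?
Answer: 895595/591383 ≈ 1.5144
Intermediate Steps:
J = 895612 (J = 114846 - 1*(-780766) = 114846 + 780766 = 895612)
B = 589854 (B = -1900950 + 2490804 = 589854)
(f(-312) + J)/(G(1529) + B) = ((295 - 312) + 895612)/(1529 + 589854) = (-17 + 895612)/591383 = 895595*(1/591383) = 895595/591383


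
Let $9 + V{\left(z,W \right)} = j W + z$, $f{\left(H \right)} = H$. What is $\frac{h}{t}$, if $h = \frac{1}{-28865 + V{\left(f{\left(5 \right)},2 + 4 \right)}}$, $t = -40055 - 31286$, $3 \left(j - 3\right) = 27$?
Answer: $\frac{1}{2054406777} \approx 4.8676 \cdot 10^{-10}$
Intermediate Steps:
$j = 12$ ($j = 3 + \frac{1}{3} \cdot 27 = 3 + 9 = 12$)
$V{\left(z,W \right)} = -9 + z + 12 W$ ($V{\left(z,W \right)} = -9 + \left(12 W + z\right) = -9 + \left(z + 12 W\right) = -9 + z + 12 W$)
$t = -71341$ ($t = -40055 - 31286 = -71341$)
$h = - \frac{1}{28797}$ ($h = \frac{1}{-28865 + \left(-9 + 5 + 12 \left(2 + 4\right)\right)} = \frac{1}{-28865 + \left(-9 + 5 + 12 \cdot 6\right)} = \frac{1}{-28865 + \left(-9 + 5 + 72\right)} = \frac{1}{-28865 + 68} = \frac{1}{-28797} = - \frac{1}{28797} \approx -3.4726 \cdot 10^{-5}$)
$\frac{h}{t} = - \frac{1}{28797 \left(-71341\right)} = \left(- \frac{1}{28797}\right) \left(- \frac{1}{71341}\right) = \frac{1}{2054406777}$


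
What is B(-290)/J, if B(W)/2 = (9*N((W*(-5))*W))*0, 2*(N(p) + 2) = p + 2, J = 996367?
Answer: 0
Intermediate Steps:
N(p) = -1 + p/2 (N(p) = -2 + (p + 2)/2 = -2 + (2 + p)/2 = -2 + (1 + p/2) = -1 + p/2)
B(W) = 0 (B(W) = 2*((9*(-1 + ((W*(-5))*W)/2))*0) = 2*((9*(-1 + ((-5*W)*W)/2))*0) = 2*((9*(-1 + (-5*W²)/2))*0) = 2*((9*(-1 - 5*W²/2))*0) = 2*((-9 - 45*W²/2)*0) = 2*0 = 0)
B(-290)/J = 0/996367 = 0*(1/996367) = 0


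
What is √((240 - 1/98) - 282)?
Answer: I*√8234/14 ≈ 6.4815*I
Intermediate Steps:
√((240 - 1/98) - 282) = √(23519/98 - 282) = √(-4117/98) = I*√8234/14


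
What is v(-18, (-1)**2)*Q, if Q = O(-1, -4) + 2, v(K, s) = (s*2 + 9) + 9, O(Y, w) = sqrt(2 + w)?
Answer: 40 + 20*I*sqrt(2) ≈ 40.0 + 28.284*I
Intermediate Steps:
v(K, s) = 18 + 2*s (v(K, s) = (2*s + 9) + 9 = (9 + 2*s) + 9 = 18 + 2*s)
Q = 2 + I*sqrt(2) (Q = sqrt(2 - 4) + 2 = sqrt(-2) + 2 = I*sqrt(2) + 2 = 2 + I*sqrt(2) ≈ 2.0 + 1.4142*I)
v(-18, (-1)**2)*Q = (18 + 2*(-1)**2)*(2 + I*sqrt(2)) = (18 + 2*1)*(2 + I*sqrt(2)) = (18 + 2)*(2 + I*sqrt(2)) = 20*(2 + I*sqrt(2)) = 40 + 20*I*sqrt(2)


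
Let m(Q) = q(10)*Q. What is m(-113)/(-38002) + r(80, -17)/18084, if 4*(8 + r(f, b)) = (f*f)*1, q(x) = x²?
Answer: 33106048/85903521 ≈ 0.38539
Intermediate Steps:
m(Q) = 100*Q (m(Q) = 10²*Q = 100*Q)
r(f, b) = -8 + f²/4 (r(f, b) = -8 + ((f*f)*1)/4 = -8 + (f²*1)/4 = -8 + f²/4)
m(-113)/(-38002) + r(80, -17)/18084 = (100*(-113))/(-38002) + (-8 + (¼)*80²)/18084 = -11300*(-1/38002) + (-8 + (¼)*6400)*(1/18084) = 5650/19001 + (-8 + 1600)*(1/18084) = 5650/19001 + 1592*(1/18084) = 5650/19001 + 398/4521 = 33106048/85903521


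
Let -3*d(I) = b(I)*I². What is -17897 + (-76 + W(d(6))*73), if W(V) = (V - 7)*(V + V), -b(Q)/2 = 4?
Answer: 1229451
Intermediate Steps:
b(Q) = -8 (b(Q) = -2*4 = -8)
d(I) = 8*I²/3 (d(I) = -(-8)*I²/3 = 8*I²/3)
W(V) = 2*V*(-7 + V) (W(V) = (-7 + V)*(2*V) = 2*V*(-7 + V))
-17897 + (-76 + W(d(6))*73) = -17897 + (-76 + (2*((8/3)*6²)*(-7 + (8/3)*6²))*73) = -17897 + (-76 + (2*((8/3)*36)*(-7 + (8/3)*36))*73) = -17897 + (-76 + (2*96*(-7 + 96))*73) = -17897 + (-76 + (2*96*89)*73) = -17897 + (-76 + 17088*73) = -17897 + (-76 + 1247424) = -17897 + 1247348 = 1229451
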